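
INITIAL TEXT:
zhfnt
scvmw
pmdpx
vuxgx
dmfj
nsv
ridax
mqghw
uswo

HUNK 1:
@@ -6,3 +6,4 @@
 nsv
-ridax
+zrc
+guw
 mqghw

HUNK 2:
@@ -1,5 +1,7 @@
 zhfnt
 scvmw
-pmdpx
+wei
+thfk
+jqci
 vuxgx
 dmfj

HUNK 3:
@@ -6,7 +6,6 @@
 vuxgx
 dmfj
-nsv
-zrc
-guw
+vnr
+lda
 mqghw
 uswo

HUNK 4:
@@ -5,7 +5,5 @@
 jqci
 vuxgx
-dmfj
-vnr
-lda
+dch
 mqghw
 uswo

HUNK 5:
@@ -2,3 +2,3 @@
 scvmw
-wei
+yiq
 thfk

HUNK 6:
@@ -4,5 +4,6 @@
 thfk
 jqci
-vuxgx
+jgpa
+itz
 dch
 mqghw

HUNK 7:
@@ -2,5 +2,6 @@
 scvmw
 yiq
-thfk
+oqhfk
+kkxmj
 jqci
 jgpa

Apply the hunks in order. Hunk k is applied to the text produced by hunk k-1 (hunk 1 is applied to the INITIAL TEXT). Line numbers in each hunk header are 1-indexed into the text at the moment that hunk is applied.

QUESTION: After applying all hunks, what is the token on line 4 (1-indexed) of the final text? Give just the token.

Answer: oqhfk

Derivation:
Hunk 1: at line 6 remove [ridax] add [zrc,guw] -> 10 lines: zhfnt scvmw pmdpx vuxgx dmfj nsv zrc guw mqghw uswo
Hunk 2: at line 1 remove [pmdpx] add [wei,thfk,jqci] -> 12 lines: zhfnt scvmw wei thfk jqci vuxgx dmfj nsv zrc guw mqghw uswo
Hunk 3: at line 6 remove [nsv,zrc,guw] add [vnr,lda] -> 11 lines: zhfnt scvmw wei thfk jqci vuxgx dmfj vnr lda mqghw uswo
Hunk 4: at line 5 remove [dmfj,vnr,lda] add [dch] -> 9 lines: zhfnt scvmw wei thfk jqci vuxgx dch mqghw uswo
Hunk 5: at line 2 remove [wei] add [yiq] -> 9 lines: zhfnt scvmw yiq thfk jqci vuxgx dch mqghw uswo
Hunk 6: at line 4 remove [vuxgx] add [jgpa,itz] -> 10 lines: zhfnt scvmw yiq thfk jqci jgpa itz dch mqghw uswo
Hunk 7: at line 2 remove [thfk] add [oqhfk,kkxmj] -> 11 lines: zhfnt scvmw yiq oqhfk kkxmj jqci jgpa itz dch mqghw uswo
Final line 4: oqhfk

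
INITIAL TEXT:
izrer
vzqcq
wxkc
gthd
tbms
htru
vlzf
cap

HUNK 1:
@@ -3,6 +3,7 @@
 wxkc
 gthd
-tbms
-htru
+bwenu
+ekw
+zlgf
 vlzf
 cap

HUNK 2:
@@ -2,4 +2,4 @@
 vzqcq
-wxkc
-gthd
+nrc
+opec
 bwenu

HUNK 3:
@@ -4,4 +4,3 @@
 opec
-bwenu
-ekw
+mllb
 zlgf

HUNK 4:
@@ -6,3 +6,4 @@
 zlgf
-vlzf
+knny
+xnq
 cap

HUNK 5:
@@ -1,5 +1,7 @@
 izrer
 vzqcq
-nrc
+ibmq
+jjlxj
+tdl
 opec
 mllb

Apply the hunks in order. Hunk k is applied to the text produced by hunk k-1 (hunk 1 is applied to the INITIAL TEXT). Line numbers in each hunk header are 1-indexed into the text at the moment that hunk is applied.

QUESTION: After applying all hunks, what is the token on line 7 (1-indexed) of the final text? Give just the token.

Answer: mllb

Derivation:
Hunk 1: at line 3 remove [tbms,htru] add [bwenu,ekw,zlgf] -> 9 lines: izrer vzqcq wxkc gthd bwenu ekw zlgf vlzf cap
Hunk 2: at line 2 remove [wxkc,gthd] add [nrc,opec] -> 9 lines: izrer vzqcq nrc opec bwenu ekw zlgf vlzf cap
Hunk 3: at line 4 remove [bwenu,ekw] add [mllb] -> 8 lines: izrer vzqcq nrc opec mllb zlgf vlzf cap
Hunk 4: at line 6 remove [vlzf] add [knny,xnq] -> 9 lines: izrer vzqcq nrc opec mllb zlgf knny xnq cap
Hunk 5: at line 1 remove [nrc] add [ibmq,jjlxj,tdl] -> 11 lines: izrer vzqcq ibmq jjlxj tdl opec mllb zlgf knny xnq cap
Final line 7: mllb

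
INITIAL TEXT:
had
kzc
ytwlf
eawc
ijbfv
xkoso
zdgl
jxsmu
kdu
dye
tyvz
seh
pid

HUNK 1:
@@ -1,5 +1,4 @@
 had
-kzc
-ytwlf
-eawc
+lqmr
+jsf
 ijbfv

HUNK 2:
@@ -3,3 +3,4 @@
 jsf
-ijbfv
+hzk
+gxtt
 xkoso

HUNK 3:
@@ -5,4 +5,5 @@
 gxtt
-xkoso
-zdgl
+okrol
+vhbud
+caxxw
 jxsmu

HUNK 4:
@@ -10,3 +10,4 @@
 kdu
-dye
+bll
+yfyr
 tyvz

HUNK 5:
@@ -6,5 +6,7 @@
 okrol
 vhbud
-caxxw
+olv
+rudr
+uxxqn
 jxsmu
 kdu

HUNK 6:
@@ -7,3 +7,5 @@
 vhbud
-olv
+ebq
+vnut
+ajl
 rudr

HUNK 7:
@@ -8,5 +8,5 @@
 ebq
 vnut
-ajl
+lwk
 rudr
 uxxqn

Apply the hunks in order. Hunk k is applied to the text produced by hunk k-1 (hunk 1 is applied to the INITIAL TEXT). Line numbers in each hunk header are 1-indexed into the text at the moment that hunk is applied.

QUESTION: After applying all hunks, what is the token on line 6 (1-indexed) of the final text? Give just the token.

Answer: okrol

Derivation:
Hunk 1: at line 1 remove [kzc,ytwlf,eawc] add [lqmr,jsf] -> 12 lines: had lqmr jsf ijbfv xkoso zdgl jxsmu kdu dye tyvz seh pid
Hunk 2: at line 3 remove [ijbfv] add [hzk,gxtt] -> 13 lines: had lqmr jsf hzk gxtt xkoso zdgl jxsmu kdu dye tyvz seh pid
Hunk 3: at line 5 remove [xkoso,zdgl] add [okrol,vhbud,caxxw] -> 14 lines: had lqmr jsf hzk gxtt okrol vhbud caxxw jxsmu kdu dye tyvz seh pid
Hunk 4: at line 10 remove [dye] add [bll,yfyr] -> 15 lines: had lqmr jsf hzk gxtt okrol vhbud caxxw jxsmu kdu bll yfyr tyvz seh pid
Hunk 5: at line 6 remove [caxxw] add [olv,rudr,uxxqn] -> 17 lines: had lqmr jsf hzk gxtt okrol vhbud olv rudr uxxqn jxsmu kdu bll yfyr tyvz seh pid
Hunk 6: at line 7 remove [olv] add [ebq,vnut,ajl] -> 19 lines: had lqmr jsf hzk gxtt okrol vhbud ebq vnut ajl rudr uxxqn jxsmu kdu bll yfyr tyvz seh pid
Hunk 7: at line 8 remove [ajl] add [lwk] -> 19 lines: had lqmr jsf hzk gxtt okrol vhbud ebq vnut lwk rudr uxxqn jxsmu kdu bll yfyr tyvz seh pid
Final line 6: okrol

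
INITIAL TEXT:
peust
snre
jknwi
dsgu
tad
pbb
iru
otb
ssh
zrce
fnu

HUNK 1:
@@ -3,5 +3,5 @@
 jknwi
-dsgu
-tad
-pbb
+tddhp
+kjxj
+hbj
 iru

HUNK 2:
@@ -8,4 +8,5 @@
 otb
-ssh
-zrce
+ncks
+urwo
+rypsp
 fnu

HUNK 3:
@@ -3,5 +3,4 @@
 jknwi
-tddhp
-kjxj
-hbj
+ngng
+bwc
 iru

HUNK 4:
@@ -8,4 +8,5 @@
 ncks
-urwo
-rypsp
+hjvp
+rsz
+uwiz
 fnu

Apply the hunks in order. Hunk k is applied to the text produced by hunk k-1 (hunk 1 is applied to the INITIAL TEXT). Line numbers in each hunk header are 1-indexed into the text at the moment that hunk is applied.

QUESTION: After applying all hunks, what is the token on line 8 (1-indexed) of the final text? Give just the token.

Answer: ncks

Derivation:
Hunk 1: at line 3 remove [dsgu,tad,pbb] add [tddhp,kjxj,hbj] -> 11 lines: peust snre jknwi tddhp kjxj hbj iru otb ssh zrce fnu
Hunk 2: at line 8 remove [ssh,zrce] add [ncks,urwo,rypsp] -> 12 lines: peust snre jknwi tddhp kjxj hbj iru otb ncks urwo rypsp fnu
Hunk 3: at line 3 remove [tddhp,kjxj,hbj] add [ngng,bwc] -> 11 lines: peust snre jknwi ngng bwc iru otb ncks urwo rypsp fnu
Hunk 4: at line 8 remove [urwo,rypsp] add [hjvp,rsz,uwiz] -> 12 lines: peust snre jknwi ngng bwc iru otb ncks hjvp rsz uwiz fnu
Final line 8: ncks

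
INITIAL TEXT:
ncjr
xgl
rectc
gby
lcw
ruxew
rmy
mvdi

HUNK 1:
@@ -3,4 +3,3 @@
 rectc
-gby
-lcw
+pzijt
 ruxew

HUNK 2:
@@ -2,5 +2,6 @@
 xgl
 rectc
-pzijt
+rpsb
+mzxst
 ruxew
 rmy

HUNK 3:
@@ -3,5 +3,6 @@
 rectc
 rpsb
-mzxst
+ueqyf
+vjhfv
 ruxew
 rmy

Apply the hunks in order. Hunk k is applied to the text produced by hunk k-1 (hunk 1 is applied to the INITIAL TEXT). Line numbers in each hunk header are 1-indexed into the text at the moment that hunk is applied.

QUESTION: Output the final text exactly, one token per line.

Answer: ncjr
xgl
rectc
rpsb
ueqyf
vjhfv
ruxew
rmy
mvdi

Derivation:
Hunk 1: at line 3 remove [gby,lcw] add [pzijt] -> 7 lines: ncjr xgl rectc pzijt ruxew rmy mvdi
Hunk 2: at line 2 remove [pzijt] add [rpsb,mzxst] -> 8 lines: ncjr xgl rectc rpsb mzxst ruxew rmy mvdi
Hunk 3: at line 3 remove [mzxst] add [ueqyf,vjhfv] -> 9 lines: ncjr xgl rectc rpsb ueqyf vjhfv ruxew rmy mvdi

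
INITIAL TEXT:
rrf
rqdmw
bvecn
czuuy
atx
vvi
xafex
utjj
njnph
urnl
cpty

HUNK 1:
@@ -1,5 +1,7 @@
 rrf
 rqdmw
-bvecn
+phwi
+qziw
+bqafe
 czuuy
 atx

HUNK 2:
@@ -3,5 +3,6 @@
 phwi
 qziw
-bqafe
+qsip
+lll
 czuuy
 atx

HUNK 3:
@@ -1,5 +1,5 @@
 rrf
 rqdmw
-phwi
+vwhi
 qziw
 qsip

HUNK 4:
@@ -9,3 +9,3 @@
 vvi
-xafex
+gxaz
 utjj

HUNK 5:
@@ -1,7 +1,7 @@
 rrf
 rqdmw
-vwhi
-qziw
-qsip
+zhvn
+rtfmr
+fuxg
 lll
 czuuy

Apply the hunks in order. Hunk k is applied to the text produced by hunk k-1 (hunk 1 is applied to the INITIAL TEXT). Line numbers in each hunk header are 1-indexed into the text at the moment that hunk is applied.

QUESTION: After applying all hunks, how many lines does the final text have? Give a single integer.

Hunk 1: at line 1 remove [bvecn] add [phwi,qziw,bqafe] -> 13 lines: rrf rqdmw phwi qziw bqafe czuuy atx vvi xafex utjj njnph urnl cpty
Hunk 2: at line 3 remove [bqafe] add [qsip,lll] -> 14 lines: rrf rqdmw phwi qziw qsip lll czuuy atx vvi xafex utjj njnph urnl cpty
Hunk 3: at line 1 remove [phwi] add [vwhi] -> 14 lines: rrf rqdmw vwhi qziw qsip lll czuuy atx vvi xafex utjj njnph urnl cpty
Hunk 4: at line 9 remove [xafex] add [gxaz] -> 14 lines: rrf rqdmw vwhi qziw qsip lll czuuy atx vvi gxaz utjj njnph urnl cpty
Hunk 5: at line 1 remove [vwhi,qziw,qsip] add [zhvn,rtfmr,fuxg] -> 14 lines: rrf rqdmw zhvn rtfmr fuxg lll czuuy atx vvi gxaz utjj njnph urnl cpty
Final line count: 14

Answer: 14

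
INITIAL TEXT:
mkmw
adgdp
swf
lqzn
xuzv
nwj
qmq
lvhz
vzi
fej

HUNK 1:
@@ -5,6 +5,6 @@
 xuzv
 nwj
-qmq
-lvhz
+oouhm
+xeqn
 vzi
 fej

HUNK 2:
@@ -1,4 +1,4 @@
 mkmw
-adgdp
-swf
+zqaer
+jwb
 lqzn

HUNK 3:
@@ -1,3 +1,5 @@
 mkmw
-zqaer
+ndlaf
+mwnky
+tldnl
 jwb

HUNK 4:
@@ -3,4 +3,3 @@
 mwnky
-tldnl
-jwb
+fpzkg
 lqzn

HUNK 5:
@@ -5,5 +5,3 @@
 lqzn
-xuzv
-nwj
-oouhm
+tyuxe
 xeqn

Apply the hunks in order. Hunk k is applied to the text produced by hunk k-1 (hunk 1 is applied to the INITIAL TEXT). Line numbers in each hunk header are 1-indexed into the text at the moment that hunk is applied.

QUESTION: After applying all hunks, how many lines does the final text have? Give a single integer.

Answer: 9

Derivation:
Hunk 1: at line 5 remove [qmq,lvhz] add [oouhm,xeqn] -> 10 lines: mkmw adgdp swf lqzn xuzv nwj oouhm xeqn vzi fej
Hunk 2: at line 1 remove [adgdp,swf] add [zqaer,jwb] -> 10 lines: mkmw zqaer jwb lqzn xuzv nwj oouhm xeqn vzi fej
Hunk 3: at line 1 remove [zqaer] add [ndlaf,mwnky,tldnl] -> 12 lines: mkmw ndlaf mwnky tldnl jwb lqzn xuzv nwj oouhm xeqn vzi fej
Hunk 4: at line 3 remove [tldnl,jwb] add [fpzkg] -> 11 lines: mkmw ndlaf mwnky fpzkg lqzn xuzv nwj oouhm xeqn vzi fej
Hunk 5: at line 5 remove [xuzv,nwj,oouhm] add [tyuxe] -> 9 lines: mkmw ndlaf mwnky fpzkg lqzn tyuxe xeqn vzi fej
Final line count: 9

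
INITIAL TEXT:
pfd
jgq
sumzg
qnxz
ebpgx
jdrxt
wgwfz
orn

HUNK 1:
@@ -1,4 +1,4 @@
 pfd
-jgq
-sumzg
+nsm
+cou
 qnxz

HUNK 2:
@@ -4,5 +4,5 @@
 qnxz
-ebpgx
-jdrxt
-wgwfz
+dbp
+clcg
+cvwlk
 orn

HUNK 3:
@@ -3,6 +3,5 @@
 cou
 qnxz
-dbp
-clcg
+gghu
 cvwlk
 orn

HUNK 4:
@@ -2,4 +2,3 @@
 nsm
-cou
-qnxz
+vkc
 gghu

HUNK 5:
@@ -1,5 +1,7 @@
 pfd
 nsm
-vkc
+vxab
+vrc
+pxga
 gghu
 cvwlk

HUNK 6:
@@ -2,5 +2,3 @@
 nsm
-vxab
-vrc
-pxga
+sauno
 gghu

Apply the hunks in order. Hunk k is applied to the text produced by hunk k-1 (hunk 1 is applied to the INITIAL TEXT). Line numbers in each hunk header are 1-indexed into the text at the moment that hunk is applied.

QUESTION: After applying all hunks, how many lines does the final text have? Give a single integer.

Answer: 6

Derivation:
Hunk 1: at line 1 remove [jgq,sumzg] add [nsm,cou] -> 8 lines: pfd nsm cou qnxz ebpgx jdrxt wgwfz orn
Hunk 2: at line 4 remove [ebpgx,jdrxt,wgwfz] add [dbp,clcg,cvwlk] -> 8 lines: pfd nsm cou qnxz dbp clcg cvwlk orn
Hunk 3: at line 3 remove [dbp,clcg] add [gghu] -> 7 lines: pfd nsm cou qnxz gghu cvwlk orn
Hunk 4: at line 2 remove [cou,qnxz] add [vkc] -> 6 lines: pfd nsm vkc gghu cvwlk orn
Hunk 5: at line 1 remove [vkc] add [vxab,vrc,pxga] -> 8 lines: pfd nsm vxab vrc pxga gghu cvwlk orn
Hunk 6: at line 2 remove [vxab,vrc,pxga] add [sauno] -> 6 lines: pfd nsm sauno gghu cvwlk orn
Final line count: 6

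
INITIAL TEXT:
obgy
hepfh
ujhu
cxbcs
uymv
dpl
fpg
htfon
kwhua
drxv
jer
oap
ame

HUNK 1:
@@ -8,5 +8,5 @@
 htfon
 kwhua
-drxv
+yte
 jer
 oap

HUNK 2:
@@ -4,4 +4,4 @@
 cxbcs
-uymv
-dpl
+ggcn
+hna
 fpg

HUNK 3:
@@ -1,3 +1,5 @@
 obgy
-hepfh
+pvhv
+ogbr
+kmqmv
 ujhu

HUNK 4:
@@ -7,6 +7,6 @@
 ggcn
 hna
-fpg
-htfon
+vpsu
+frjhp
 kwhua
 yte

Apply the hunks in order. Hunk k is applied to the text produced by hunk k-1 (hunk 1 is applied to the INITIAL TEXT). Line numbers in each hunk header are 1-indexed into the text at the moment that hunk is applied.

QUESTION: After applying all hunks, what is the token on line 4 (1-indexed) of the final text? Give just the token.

Hunk 1: at line 8 remove [drxv] add [yte] -> 13 lines: obgy hepfh ujhu cxbcs uymv dpl fpg htfon kwhua yte jer oap ame
Hunk 2: at line 4 remove [uymv,dpl] add [ggcn,hna] -> 13 lines: obgy hepfh ujhu cxbcs ggcn hna fpg htfon kwhua yte jer oap ame
Hunk 3: at line 1 remove [hepfh] add [pvhv,ogbr,kmqmv] -> 15 lines: obgy pvhv ogbr kmqmv ujhu cxbcs ggcn hna fpg htfon kwhua yte jer oap ame
Hunk 4: at line 7 remove [fpg,htfon] add [vpsu,frjhp] -> 15 lines: obgy pvhv ogbr kmqmv ujhu cxbcs ggcn hna vpsu frjhp kwhua yte jer oap ame
Final line 4: kmqmv

Answer: kmqmv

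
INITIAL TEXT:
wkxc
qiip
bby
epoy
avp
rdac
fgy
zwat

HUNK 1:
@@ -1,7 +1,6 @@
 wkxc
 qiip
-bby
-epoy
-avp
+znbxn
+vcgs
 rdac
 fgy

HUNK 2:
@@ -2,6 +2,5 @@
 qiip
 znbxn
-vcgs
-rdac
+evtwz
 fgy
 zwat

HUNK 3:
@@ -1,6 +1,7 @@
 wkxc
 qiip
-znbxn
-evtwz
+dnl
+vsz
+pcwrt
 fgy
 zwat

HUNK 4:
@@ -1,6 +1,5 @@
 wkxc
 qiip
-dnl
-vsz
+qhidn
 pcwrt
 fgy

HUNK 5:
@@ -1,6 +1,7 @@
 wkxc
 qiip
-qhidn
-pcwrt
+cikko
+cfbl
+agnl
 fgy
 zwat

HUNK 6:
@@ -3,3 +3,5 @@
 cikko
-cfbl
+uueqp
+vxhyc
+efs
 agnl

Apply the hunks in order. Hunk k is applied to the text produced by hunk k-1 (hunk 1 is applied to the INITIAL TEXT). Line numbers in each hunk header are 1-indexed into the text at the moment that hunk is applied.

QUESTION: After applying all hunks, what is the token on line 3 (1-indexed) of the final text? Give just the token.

Hunk 1: at line 1 remove [bby,epoy,avp] add [znbxn,vcgs] -> 7 lines: wkxc qiip znbxn vcgs rdac fgy zwat
Hunk 2: at line 2 remove [vcgs,rdac] add [evtwz] -> 6 lines: wkxc qiip znbxn evtwz fgy zwat
Hunk 3: at line 1 remove [znbxn,evtwz] add [dnl,vsz,pcwrt] -> 7 lines: wkxc qiip dnl vsz pcwrt fgy zwat
Hunk 4: at line 1 remove [dnl,vsz] add [qhidn] -> 6 lines: wkxc qiip qhidn pcwrt fgy zwat
Hunk 5: at line 1 remove [qhidn,pcwrt] add [cikko,cfbl,agnl] -> 7 lines: wkxc qiip cikko cfbl agnl fgy zwat
Hunk 6: at line 3 remove [cfbl] add [uueqp,vxhyc,efs] -> 9 lines: wkxc qiip cikko uueqp vxhyc efs agnl fgy zwat
Final line 3: cikko

Answer: cikko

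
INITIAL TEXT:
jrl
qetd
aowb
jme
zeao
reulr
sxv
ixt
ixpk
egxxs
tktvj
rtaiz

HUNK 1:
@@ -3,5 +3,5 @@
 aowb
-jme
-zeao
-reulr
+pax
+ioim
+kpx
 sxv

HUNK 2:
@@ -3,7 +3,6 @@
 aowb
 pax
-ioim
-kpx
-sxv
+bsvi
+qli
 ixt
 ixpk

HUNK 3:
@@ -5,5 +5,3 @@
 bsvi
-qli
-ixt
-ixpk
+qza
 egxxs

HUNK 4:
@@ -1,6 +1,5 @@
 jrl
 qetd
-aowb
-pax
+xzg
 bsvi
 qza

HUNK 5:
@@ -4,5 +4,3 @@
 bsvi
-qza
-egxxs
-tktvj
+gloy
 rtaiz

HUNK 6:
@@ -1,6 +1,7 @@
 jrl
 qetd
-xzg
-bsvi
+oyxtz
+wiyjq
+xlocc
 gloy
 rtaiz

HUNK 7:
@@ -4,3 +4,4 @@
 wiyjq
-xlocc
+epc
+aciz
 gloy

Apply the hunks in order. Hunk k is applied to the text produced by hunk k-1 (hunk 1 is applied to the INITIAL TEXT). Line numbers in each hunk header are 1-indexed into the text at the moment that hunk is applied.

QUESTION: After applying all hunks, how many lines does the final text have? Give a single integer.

Hunk 1: at line 3 remove [jme,zeao,reulr] add [pax,ioim,kpx] -> 12 lines: jrl qetd aowb pax ioim kpx sxv ixt ixpk egxxs tktvj rtaiz
Hunk 2: at line 3 remove [ioim,kpx,sxv] add [bsvi,qli] -> 11 lines: jrl qetd aowb pax bsvi qli ixt ixpk egxxs tktvj rtaiz
Hunk 3: at line 5 remove [qli,ixt,ixpk] add [qza] -> 9 lines: jrl qetd aowb pax bsvi qza egxxs tktvj rtaiz
Hunk 4: at line 1 remove [aowb,pax] add [xzg] -> 8 lines: jrl qetd xzg bsvi qza egxxs tktvj rtaiz
Hunk 5: at line 4 remove [qza,egxxs,tktvj] add [gloy] -> 6 lines: jrl qetd xzg bsvi gloy rtaiz
Hunk 6: at line 1 remove [xzg,bsvi] add [oyxtz,wiyjq,xlocc] -> 7 lines: jrl qetd oyxtz wiyjq xlocc gloy rtaiz
Hunk 7: at line 4 remove [xlocc] add [epc,aciz] -> 8 lines: jrl qetd oyxtz wiyjq epc aciz gloy rtaiz
Final line count: 8

Answer: 8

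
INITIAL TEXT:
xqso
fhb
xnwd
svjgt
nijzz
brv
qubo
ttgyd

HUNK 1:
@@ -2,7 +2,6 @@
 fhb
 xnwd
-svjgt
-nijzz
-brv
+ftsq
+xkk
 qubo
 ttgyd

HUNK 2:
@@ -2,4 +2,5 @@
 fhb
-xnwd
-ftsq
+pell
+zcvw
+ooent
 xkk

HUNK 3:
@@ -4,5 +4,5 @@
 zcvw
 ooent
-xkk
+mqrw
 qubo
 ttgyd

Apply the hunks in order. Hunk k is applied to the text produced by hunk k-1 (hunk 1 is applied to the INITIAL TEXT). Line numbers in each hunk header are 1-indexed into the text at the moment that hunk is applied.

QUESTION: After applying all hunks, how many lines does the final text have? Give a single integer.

Answer: 8

Derivation:
Hunk 1: at line 2 remove [svjgt,nijzz,brv] add [ftsq,xkk] -> 7 lines: xqso fhb xnwd ftsq xkk qubo ttgyd
Hunk 2: at line 2 remove [xnwd,ftsq] add [pell,zcvw,ooent] -> 8 lines: xqso fhb pell zcvw ooent xkk qubo ttgyd
Hunk 3: at line 4 remove [xkk] add [mqrw] -> 8 lines: xqso fhb pell zcvw ooent mqrw qubo ttgyd
Final line count: 8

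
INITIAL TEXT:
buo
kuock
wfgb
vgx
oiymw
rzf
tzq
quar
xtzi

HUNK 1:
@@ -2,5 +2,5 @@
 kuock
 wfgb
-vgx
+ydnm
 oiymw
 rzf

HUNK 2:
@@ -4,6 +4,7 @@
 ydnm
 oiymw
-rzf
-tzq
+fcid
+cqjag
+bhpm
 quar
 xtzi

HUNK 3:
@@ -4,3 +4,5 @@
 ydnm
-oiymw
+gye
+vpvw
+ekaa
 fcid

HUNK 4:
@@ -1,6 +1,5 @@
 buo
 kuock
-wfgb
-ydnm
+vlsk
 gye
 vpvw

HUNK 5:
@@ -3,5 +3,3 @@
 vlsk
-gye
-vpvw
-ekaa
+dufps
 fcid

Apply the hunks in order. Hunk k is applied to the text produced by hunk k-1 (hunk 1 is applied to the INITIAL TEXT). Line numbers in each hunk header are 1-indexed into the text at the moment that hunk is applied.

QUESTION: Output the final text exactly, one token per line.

Hunk 1: at line 2 remove [vgx] add [ydnm] -> 9 lines: buo kuock wfgb ydnm oiymw rzf tzq quar xtzi
Hunk 2: at line 4 remove [rzf,tzq] add [fcid,cqjag,bhpm] -> 10 lines: buo kuock wfgb ydnm oiymw fcid cqjag bhpm quar xtzi
Hunk 3: at line 4 remove [oiymw] add [gye,vpvw,ekaa] -> 12 lines: buo kuock wfgb ydnm gye vpvw ekaa fcid cqjag bhpm quar xtzi
Hunk 4: at line 1 remove [wfgb,ydnm] add [vlsk] -> 11 lines: buo kuock vlsk gye vpvw ekaa fcid cqjag bhpm quar xtzi
Hunk 5: at line 3 remove [gye,vpvw,ekaa] add [dufps] -> 9 lines: buo kuock vlsk dufps fcid cqjag bhpm quar xtzi

Answer: buo
kuock
vlsk
dufps
fcid
cqjag
bhpm
quar
xtzi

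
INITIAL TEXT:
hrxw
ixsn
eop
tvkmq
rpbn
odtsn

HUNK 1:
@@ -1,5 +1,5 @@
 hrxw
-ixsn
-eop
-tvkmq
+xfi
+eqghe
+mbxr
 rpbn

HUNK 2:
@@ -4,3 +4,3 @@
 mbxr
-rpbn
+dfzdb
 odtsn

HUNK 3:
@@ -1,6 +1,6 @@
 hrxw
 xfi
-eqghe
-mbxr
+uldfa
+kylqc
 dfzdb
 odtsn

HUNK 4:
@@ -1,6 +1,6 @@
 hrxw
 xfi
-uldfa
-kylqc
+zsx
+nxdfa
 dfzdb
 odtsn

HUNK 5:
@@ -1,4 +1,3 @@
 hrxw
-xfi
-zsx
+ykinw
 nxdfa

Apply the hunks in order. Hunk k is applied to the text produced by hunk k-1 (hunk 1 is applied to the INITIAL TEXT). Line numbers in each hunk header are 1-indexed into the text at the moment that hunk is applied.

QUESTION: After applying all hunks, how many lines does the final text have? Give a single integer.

Hunk 1: at line 1 remove [ixsn,eop,tvkmq] add [xfi,eqghe,mbxr] -> 6 lines: hrxw xfi eqghe mbxr rpbn odtsn
Hunk 2: at line 4 remove [rpbn] add [dfzdb] -> 6 lines: hrxw xfi eqghe mbxr dfzdb odtsn
Hunk 3: at line 1 remove [eqghe,mbxr] add [uldfa,kylqc] -> 6 lines: hrxw xfi uldfa kylqc dfzdb odtsn
Hunk 4: at line 1 remove [uldfa,kylqc] add [zsx,nxdfa] -> 6 lines: hrxw xfi zsx nxdfa dfzdb odtsn
Hunk 5: at line 1 remove [xfi,zsx] add [ykinw] -> 5 lines: hrxw ykinw nxdfa dfzdb odtsn
Final line count: 5

Answer: 5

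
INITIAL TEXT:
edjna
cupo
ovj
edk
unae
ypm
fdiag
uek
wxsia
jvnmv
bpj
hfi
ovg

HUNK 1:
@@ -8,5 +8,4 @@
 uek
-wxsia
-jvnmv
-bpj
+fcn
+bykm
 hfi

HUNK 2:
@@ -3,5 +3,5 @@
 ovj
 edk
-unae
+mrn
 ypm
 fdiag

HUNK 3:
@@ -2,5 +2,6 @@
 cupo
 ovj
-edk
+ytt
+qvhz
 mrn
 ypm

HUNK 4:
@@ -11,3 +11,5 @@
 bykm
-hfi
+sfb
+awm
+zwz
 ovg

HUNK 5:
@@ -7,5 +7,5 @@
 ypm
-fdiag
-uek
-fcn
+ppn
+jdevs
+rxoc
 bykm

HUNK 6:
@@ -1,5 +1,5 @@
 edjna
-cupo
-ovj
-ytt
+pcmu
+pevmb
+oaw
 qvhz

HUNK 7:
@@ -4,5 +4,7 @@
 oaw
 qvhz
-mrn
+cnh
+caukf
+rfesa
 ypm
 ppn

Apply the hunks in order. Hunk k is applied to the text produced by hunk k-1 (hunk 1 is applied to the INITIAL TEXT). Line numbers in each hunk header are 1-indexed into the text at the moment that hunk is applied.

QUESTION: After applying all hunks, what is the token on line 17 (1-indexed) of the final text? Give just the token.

Answer: ovg

Derivation:
Hunk 1: at line 8 remove [wxsia,jvnmv,bpj] add [fcn,bykm] -> 12 lines: edjna cupo ovj edk unae ypm fdiag uek fcn bykm hfi ovg
Hunk 2: at line 3 remove [unae] add [mrn] -> 12 lines: edjna cupo ovj edk mrn ypm fdiag uek fcn bykm hfi ovg
Hunk 3: at line 2 remove [edk] add [ytt,qvhz] -> 13 lines: edjna cupo ovj ytt qvhz mrn ypm fdiag uek fcn bykm hfi ovg
Hunk 4: at line 11 remove [hfi] add [sfb,awm,zwz] -> 15 lines: edjna cupo ovj ytt qvhz mrn ypm fdiag uek fcn bykm sfb awm zwz ovg
Hunk 5: at line 7 remove [fdiag,uek,fcn] add [ppn,jdevs,rxoc] -> 15 lines: edjna cupo ovj ytt qvhz mrn ypm ppn jdevs rxoc bykm sfb awm zwz ovg
Hunk 6: at line 1 remove [cupo,ovj,ytt] add [pcmu,pevmb,oaw] -> 15 lines: edjna pcmu pevmb oaw qvhz mrn ypm ppn jdevs rxoc bykm sfb awm zwz ovg
Hunk 7: at line 4 remove [mrn] add [cnh,caukf,rfesa] -> 17 lines: edjna pcmu pevmb oaw qvhz cnh caukf rfesa ypm ppn jdevs rxoc bykm sfb awm zwz ovg
Final line 17: ovg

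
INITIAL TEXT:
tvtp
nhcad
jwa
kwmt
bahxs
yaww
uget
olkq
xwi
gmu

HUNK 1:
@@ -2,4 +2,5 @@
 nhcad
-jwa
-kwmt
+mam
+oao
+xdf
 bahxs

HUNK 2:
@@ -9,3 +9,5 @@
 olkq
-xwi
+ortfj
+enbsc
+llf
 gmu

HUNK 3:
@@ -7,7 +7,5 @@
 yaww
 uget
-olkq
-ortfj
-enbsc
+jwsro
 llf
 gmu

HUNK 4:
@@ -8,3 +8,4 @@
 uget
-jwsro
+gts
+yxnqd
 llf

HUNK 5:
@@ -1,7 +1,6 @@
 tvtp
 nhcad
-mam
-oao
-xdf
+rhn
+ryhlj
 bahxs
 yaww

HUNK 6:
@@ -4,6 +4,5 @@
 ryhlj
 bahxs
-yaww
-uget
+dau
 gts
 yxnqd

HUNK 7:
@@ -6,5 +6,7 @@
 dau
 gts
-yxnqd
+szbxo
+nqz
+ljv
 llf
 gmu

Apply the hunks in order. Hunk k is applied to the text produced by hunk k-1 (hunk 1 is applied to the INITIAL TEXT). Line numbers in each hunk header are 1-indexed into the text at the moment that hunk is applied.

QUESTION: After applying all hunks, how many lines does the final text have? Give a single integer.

Answer: 12

Derivation:
Hunk 1: at line 2 remove [jwa,kwmt] add [mam,oao,xdf] -> 11 lines: tvtp nhcad mam oao xdf bahxs yaww uget olkq xwi gmu
Hunk 2: at line 9 remove [xwi] add [ortfj,enbsc,llf] -> 13 lines: tvtp nhcad mam oao xdf bahxs yaww uget olkq ortfj enbsc llf gmu
Hunk 3: at line 7 remove [olkq,ortfj,enbsc] add [jwsro] -> 11 lines: tvtp nhcad mam oao xdf bahxs yaww uget jwsro llf gmu
Hunk 4: at line 8 remove [jwsro] add [gts,yxnqd] -> 12 lines: tvtp nhcad mam oao xdf bahxs yaww uget gts yxnqd llf gmu
Hunk 5: at line 1 remove [mam,oao,xdf] add [rhn,ryhlj] -> 11 lines: tvtp nhcad rhn ryhlj bahxs yaww uget gts yxnqd llf gmu
Hunk 6: at line 4 remove [yaww,uget] add [dau] -> 10 lines: tvtp nhcad rhn ryhlj bahxs dau gts yxnqd llf gmu
Hunk 7: at line 6 remove [yxnqd] add [szbxo,nqz,ljv] -> 12 lines: tvtp nhcad rhn ryhlj bahxs dau gts szbxo nqz ljv llf gmu
Final line count: 12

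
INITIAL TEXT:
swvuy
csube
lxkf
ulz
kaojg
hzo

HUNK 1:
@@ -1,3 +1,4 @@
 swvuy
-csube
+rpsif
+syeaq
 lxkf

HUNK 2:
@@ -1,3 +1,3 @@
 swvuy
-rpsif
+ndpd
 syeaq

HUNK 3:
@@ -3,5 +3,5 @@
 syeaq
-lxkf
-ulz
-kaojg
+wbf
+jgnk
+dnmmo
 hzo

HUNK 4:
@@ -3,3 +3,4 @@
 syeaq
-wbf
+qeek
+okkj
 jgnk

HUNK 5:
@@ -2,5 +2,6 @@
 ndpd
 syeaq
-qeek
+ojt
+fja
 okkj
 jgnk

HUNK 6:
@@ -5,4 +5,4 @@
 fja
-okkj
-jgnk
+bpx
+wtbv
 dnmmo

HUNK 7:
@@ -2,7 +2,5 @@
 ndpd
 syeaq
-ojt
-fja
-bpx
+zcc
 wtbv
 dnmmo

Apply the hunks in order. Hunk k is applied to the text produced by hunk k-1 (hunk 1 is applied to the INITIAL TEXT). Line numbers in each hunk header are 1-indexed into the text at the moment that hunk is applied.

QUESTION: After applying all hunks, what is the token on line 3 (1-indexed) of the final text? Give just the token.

Hunk 1: at line 1 remove [csube] add [rpsif,syeaq] -> 7 lines: swvuy rpsif syeaq lxkf ulz kaojg hzo
Hunk 2: at line 1 remove [rpsif] add [ndpd] -> 7 lines: swvuy ndpd syeaq lxkf ulz kaojg hzo
Hunk 3: at line 3 remove [lxkf,ulz,kaojg] add [wbf,jgnk,dnmmo] -> 7 lines: swvuy ndpd syeaq wbf jgnk dnmmo hzo
Hunk 4: at line 3 remove [wbf] add [qeek,okkj] -> 8 lines: swvuy ndpd syeaq qeek okkj jgnk dnmmo hzo
Hunk 5: at line 2 remove [qeek] add [ojt,fja] -> 9 lines: swvuy ndpd syeaq ojt fja okkj jgnk dnmmo hzo
Hunk 6: at line 5 remove [okkj,jgnk] add [bpx,wtbv] -> 9 lines: swvuy ndpd syeaq ojt fja bpx wtbv dnmmo hzo
Hunk 7: at line 2 remove [ojt,fja,bpx] add [zcc] -> 7 lines: swvuy ndpd syeaq zcc wtbv dnmmo hzo
Final line 3: syeaq

Answer: syeaq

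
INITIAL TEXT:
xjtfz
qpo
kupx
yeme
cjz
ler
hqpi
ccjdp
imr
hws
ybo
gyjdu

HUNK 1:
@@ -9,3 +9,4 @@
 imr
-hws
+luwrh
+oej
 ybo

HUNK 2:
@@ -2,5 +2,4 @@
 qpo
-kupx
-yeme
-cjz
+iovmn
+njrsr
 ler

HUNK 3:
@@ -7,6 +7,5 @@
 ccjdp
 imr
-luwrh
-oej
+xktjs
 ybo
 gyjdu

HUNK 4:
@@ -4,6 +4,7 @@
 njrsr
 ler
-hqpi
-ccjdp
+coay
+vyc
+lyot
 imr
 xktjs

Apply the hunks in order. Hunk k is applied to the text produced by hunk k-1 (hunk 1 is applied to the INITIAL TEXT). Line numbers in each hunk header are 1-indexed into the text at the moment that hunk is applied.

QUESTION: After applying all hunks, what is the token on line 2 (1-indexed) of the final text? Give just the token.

Hunk 1: at line 9 remove [hws] add [luwrh,oej] -> 13 lines: xjtfz qpo kupx yeme cjz ler hqpi ccjdp imr luwrh oej ybo gyjdu
Hunk 2: at line 2 remove [kupx,yeme,cjz] add [iovmn,njrsr] -> 12 lines: xjtfz qpo iovmn njrsr ler hqpi ccjdp imr luwrh oej ybo gyjdu
Hunk 3: at line 7 remove [luwrh,oej] add [xktjs] -> 11 lines: xjtfz qpo iovmn njrsr ler hqpi ccjdp imr xktjs ybo gyjdu
Hunk 4: at line 4 remove [hqpi,ccjdp] add [coay,vyc,lyot] -> 12 lines: xjtfz qpo iovmn njrsr ler coay vyc lyot imr xktjs ybo gyjdu
Final line 2: qpo

Answer: qpo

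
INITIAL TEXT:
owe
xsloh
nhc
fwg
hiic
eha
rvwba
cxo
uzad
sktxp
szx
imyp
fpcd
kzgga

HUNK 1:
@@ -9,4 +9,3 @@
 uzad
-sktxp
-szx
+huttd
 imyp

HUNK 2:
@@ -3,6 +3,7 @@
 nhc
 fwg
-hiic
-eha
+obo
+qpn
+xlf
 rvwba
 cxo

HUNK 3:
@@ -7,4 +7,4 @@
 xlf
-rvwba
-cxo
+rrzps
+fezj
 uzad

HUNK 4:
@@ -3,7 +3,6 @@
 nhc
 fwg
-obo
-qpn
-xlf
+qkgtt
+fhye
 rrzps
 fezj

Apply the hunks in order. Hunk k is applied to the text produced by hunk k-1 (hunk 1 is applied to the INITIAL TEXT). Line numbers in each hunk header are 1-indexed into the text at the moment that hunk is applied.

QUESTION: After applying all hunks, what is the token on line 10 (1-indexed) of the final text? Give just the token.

Answer: huttd

Derivation:
Hunk 1: at line 9 remove [sktxp,szx] add [huttd] -> 13 lines: owe xsloh nhc fwg hiic eha rvwba cxo uzad huttd imyp fpcd kzgga
Hunk 2: at line 3 remove [hiic,eha] add [obo,qpn,xlf] -> 14 lines: owe xsloh nhc fwg obo qpn xlf rvwba cxo uzad huttd imyp fpcd kzgga
Hunk 3: at line 7 remove [rvwba,cxo] add [rrzps,fezj] -> 14 lines: owe xsloh nhc fwg obo qpn xlf rrzps fezj uzad huttd imyp fpcd kzgga
Hunk 4: at line 3 remove [obo,qpn,xlf] add [qkgtt,fhye] -> 13 lines: owe xsloh nhc fwg qkgtt fhye rrzps fezj uzad huttd imyp fpcd kzgga
Final line 10: huttd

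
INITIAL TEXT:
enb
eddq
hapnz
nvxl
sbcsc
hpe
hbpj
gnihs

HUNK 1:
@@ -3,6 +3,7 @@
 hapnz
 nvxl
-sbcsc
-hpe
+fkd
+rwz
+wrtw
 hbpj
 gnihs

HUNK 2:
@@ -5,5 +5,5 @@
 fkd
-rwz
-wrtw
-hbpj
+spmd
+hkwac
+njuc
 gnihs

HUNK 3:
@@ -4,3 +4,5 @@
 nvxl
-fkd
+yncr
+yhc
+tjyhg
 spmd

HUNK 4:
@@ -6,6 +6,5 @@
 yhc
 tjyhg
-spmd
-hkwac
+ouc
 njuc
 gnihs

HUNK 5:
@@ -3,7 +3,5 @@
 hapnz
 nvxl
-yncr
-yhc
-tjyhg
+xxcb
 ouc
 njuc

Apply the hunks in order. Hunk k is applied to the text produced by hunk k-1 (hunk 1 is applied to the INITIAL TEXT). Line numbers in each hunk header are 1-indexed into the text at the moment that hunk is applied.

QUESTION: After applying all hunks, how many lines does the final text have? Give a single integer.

Answer: 8

Derivation:
Hunk 1: at line 3 remove [sbcsc,hpe] add [fkd,rwz,wrtw] -> 9 lines: enb eddq hapnz nvxl fkd rwz wrtw hbpj gnihs
Hunk 2: at line 5 remove [rwz,wrtw,hbpj] add [spmd,hkwac,njuc] -> 9 lines: enb eddq hapnz nvxl fkd spmd hkwac njuc gnihs
Hunk 3: at line 4 remove [fkd] add [yncr,yhc,tjyhg] -> 11 lines: enb eddq hapnz nvxl yncr yhc tjyhg spmd hkwac njuc gnihs
Hunk 4: at line 6 remove [spmd,hkwac] add [ouc] -> 10 lines: enb eddq hapnz nvxl yncr yhc tjyhg ouc njuc gnihs
Hunk 5: at line 3 remove [yncr,yhc,tjyhg] add [xxcb] -> 8 lines: enb eddq hapnz nvxl xxcb ouc njuc gnihs
Final line count: 8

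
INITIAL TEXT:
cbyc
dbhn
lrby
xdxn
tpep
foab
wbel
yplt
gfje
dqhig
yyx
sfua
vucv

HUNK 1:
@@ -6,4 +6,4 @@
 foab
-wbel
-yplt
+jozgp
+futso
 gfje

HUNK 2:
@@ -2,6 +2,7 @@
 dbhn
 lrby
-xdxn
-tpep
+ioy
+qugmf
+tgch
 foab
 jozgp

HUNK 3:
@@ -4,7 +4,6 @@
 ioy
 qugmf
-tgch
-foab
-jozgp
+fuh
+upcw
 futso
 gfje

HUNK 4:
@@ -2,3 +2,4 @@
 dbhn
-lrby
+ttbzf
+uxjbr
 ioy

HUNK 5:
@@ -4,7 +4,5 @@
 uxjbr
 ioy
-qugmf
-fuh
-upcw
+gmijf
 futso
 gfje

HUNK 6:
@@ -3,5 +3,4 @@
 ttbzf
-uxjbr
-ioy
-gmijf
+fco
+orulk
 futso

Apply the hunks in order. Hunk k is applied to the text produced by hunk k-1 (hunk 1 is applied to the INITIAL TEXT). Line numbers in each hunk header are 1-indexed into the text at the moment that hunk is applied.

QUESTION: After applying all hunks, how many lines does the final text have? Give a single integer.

Hunk 1: at line 6 remove [wbel,yplt] add [jozgp,futso] -> 13 lines: cbyc dbhn lrby xdxn tpep foab jozgp futso gfje dqhig yyx sfua vucv
Hunk 2: at line 2 remove [xdxn,tpep] add [ioy,qugmf,tgch] -> 14 lines: cbyc dbhn lrby ioy qugmf tgch foab jozgp futso gfje dqhig yyx sfua vucv
Hunk 3: at line 4 remove [tgch,foab,jozgp] add [fuh,upcw] -> 13 lines: cbyc dbhn lrby ioy qugmf fuh upcw futso gfje dqhig yyx sfua vucv
Hunk 4: at line 2 remove [lrby] add [ttbzf,uxjbr] -> 14 lines: cbyc dbhn ttbzf uxjbr ioy qugmf fuh upcw futso gfje dqhig yyx sfua vucv
Hunk 5: at line 4 remove [qugmf,fuh,upcw] add [gmijf] -> 12 lines: cbyc dbhn ttbzf uxjbr ioy gmijf futso gfje dqhig yyx sfua vucv
Hunk 6: at line 3 remove [uxjbr,ioy,gmijf] add [fco,orulk] -> 11 lines: cbyc dbhn ttbzf fco orulk futso gfje dqhig yyx sfua vucv
Final line count: 11

Answer: 11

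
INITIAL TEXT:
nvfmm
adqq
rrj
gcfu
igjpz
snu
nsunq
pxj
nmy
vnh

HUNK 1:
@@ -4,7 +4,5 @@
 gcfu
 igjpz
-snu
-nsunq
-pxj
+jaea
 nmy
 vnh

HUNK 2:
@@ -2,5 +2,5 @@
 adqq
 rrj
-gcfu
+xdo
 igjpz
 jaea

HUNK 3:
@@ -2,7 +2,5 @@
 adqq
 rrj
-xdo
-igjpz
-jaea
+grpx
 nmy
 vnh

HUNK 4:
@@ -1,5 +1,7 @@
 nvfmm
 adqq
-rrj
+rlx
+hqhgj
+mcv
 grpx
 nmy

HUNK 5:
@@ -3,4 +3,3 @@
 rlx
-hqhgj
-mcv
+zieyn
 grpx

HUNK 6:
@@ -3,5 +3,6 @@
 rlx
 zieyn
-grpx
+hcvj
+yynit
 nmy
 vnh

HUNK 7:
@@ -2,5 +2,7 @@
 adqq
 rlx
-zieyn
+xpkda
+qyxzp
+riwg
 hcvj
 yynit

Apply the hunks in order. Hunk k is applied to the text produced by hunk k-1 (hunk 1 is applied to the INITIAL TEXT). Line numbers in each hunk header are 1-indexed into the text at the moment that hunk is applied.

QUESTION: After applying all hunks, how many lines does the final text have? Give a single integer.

Hunk 1: at line 4 remove [snu,nsunq,pxj] add [jaea] -> 8 lines: nvfmm adqq rrj gcfu igjpz jaea nmy vnh
Hunk 2: at line 2 remove [gcfu] add [xdo] -> 8 lines: nvfmm adqq rrj xdo igjpz jaea nmy vnh
Hunk 3: at line 2 remove [xdo,igjpz,jaea] add [grpx] -> 6 lines: nvfmm adqq rrj grpx nmy vnh
Hunk 4: at line 1 remove [rrj] add [rlx,hqhgj,mcv] -> 8 lines: nvfmm adqq rlx hqhgj mcv grpx nmy vnh
Hunk 5: at line 3 remove [hqhgj,mcv] add [zieyn] -> 7 lines: nvfmm adqq rlx zieyn grpx nmy vnh
Hunk 6: at line 3 remove [grpx] add [hcvj,yynit] -> 8 lines: nvfmm adqq rlx zieyn hcvj yynit nmy vnh
Hunk 7: at line 2 remove [zieyn] add [xpkda,qyxzp,riwg] -> 10 lines: nvfmm adqq rlx xpkda qyxzp riwg hcvj yynit nmy vnh
Final line count: 10

Answer: 10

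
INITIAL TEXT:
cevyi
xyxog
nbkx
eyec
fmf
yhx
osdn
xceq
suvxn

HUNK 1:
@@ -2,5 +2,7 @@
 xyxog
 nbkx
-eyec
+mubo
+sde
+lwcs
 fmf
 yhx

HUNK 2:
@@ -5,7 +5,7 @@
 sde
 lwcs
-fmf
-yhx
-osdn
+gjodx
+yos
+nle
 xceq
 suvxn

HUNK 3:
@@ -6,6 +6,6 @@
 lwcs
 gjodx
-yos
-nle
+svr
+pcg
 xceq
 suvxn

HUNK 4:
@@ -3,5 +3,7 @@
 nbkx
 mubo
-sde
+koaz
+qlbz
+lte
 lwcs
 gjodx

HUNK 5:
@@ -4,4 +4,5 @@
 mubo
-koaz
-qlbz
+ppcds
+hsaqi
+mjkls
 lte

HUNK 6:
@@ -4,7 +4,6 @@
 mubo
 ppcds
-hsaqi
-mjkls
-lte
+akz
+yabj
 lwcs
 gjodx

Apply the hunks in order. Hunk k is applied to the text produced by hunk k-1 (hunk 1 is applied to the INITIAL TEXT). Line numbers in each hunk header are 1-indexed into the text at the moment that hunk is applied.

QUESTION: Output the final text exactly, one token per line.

Hunk 1: at line 2 remove [eyec] add [mubo,sde,lwcs] -> 11 lines: cevyi xyxog nbkx mubo sde lwcs fmf yhx osdn xceq suvxn
Hunk 2: at line 5 remove [fmf,yhx,osdn] add [gjodx,yos,nle] -> 11 lines: cevyi xyxog nbkx mubo sde lwcs gjodx yos nle xceq suvxn
Hunk 3: at line 6 remove [yos,nle] add [svr,pcg] -> 11 lines: cevyi xyxog nbkx mubo sde lwcs gjodx svr pcg xceq suvxn
Hunk 4: at line 3 remove [sde] add [koaz,qlbz,lte] -> 13 lines: cevyi xyxog nbkx mubo koaz qlbz lte lwcs gjodx svr pcg xceq suvxn
Hunk 5: at line 4 remove [koaz,qlbz] add [ppcds,hsaqi,mjkls] -> 14 lines: cevyi xyxog nbkx mubo ppcds hsaqi mjkls lte lwcs gjodx svr pcg xceq suvxn
Hunk 6: at line 4 remove [hsaqi,mjkls,lte] add [akz,yabj] -> 13 lines: cevyi xyxog nbkx mubo ppcds akz yabj lwcs gjodx svr pcg xceq suvxn

Answer: cevyi
xyxog
nbkx
mubo
ppcds
akz
yabj
lwcs
gjodx
svr
pcg
xceq
suvxn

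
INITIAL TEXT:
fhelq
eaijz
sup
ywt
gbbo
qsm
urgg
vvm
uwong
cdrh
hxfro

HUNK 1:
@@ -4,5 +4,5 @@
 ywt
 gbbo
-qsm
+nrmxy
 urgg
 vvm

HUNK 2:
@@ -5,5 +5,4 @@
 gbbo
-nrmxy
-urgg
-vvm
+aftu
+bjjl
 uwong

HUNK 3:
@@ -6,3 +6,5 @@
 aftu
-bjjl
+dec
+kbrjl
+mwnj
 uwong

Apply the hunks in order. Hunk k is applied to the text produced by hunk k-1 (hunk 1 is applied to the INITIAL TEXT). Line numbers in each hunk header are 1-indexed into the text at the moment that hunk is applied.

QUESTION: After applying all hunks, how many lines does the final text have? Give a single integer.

Hunk 1: at line 4 remove [qsm] add [nrmxy] -> 11 lines: fhelq eaijz sup ywt gbbo nrmxy urgg vvm uwong cdrh hxfro
Hunk 2: at line 5 remove [nrmxy,urgg,vvm] add [aftu,bjjl] -> 10 lines: fhelq eaijz sup ywt gbbo aftu bjjl uwong cdrh hxfro
Hunk 3: at line 6 remove [bjjl] add [dec,kbrjl,mwnj] -> 12 lines: fhelq eaijz sup ywt gbbo aftu dec kbrjl mwnj uwong cdrh hxfro
Final line count: 12

Answer: 12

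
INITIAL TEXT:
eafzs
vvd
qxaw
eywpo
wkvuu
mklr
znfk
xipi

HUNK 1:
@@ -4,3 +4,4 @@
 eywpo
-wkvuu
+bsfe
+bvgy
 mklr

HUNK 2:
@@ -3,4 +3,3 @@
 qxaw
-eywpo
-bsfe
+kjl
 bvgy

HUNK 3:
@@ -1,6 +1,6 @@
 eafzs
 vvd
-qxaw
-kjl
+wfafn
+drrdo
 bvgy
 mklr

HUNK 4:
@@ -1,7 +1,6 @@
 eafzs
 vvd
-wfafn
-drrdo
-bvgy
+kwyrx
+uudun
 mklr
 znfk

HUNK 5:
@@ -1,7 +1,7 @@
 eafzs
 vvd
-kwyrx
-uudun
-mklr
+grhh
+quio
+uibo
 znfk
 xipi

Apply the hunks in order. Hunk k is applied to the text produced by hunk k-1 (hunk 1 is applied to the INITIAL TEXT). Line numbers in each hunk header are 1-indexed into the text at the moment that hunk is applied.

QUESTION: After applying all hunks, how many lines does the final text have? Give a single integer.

Answer: 7

Derivation:
Hunk 1: at line 4 remove [wkvuu] add [bsfe,bvgy] -> 9 lines: eafzs vvd qxaw eywpo bsfe bvgy mklr znfk xipi
Hunk 2: at line 3 remove [eywpo,bsfe] add [kjl] -> 8 lines: eafzs vvd qxaw kjl bvgy mklr znfk xipi
Hunk 3: at line 1 remove [qxaw,kjl] add [wfafn,drrdo] -> 8 lines: eafzs vvd wfafn drrdo bvgy mklr znfk xipi
Hunk 4: at line 1 remove [wfafn,drrdo,bvgy] add [kwyrx,uudun] -> 7 lines: eafzs vvd kwyrx uudun mklr znfk xipi
Hunk 5: at line 1 remove [kwyrx,uudun,mklr] add [grhh,quio,uibo] -> 7 lines: eafzs vvd grhh quio uibo znfk xipi
Final line count: 7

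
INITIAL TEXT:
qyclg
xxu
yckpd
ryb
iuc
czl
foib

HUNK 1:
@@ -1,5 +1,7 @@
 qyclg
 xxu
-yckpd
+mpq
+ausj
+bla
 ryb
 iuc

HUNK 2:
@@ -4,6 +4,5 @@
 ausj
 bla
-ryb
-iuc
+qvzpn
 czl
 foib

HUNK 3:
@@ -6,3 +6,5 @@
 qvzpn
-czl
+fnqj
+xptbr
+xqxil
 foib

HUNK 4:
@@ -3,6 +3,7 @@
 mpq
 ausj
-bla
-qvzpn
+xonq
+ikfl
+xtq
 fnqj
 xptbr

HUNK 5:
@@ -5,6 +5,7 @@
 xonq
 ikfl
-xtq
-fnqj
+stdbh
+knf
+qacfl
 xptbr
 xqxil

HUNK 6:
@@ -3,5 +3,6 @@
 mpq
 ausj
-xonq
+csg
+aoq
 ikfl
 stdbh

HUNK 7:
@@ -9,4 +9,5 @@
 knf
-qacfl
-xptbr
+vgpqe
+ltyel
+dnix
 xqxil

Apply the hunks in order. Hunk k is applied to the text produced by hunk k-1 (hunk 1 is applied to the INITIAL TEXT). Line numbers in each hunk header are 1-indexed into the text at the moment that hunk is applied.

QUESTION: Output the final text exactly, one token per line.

Answer: qyclg
xxu
mpq
ausj
csg
aoq
ikfl
stdbh
knf
vgpqe
ltyel
dnix
xqxil
foib

Derivation:
Hunk 1: at line 1 remove [yckpd] add [mpq,ausj,bla] -> 9 lines: qyclg xxu mpq ausj bla ryb iuc czl foib
Hunk 2: at line 4 remove [ryb,iuc] add [qvzpn] -> 8 lines: qyclg xxu mpq ausj bla qvzpn czl foib
Hunk 3: at line 6 remove [czl] add [fnqj,xptbr,xqxil] -> 10 lines: qyclg xxu mpq ausj bla qvzpn fnqj xptbr xqxil foib
Hunk 4: at line 3 remove [bla,qvzpn] add [xonq,ikfl,xtq] -> 11 lines: qyclg xxu mpq ausj xonq ikfl xtq fnqj xptbr xqxil foib
Hunk 5: at line 5 remove [xtq,fnqj] add [stdbh,knf,qacfl] -> 12 lines: qyclg xxu mpq ausj xonq ikfl stdbh knf qacfl xptbr xqxil foib
Hunk 6: at line 3 remove [xonq] add [csg,aoq] -> 13 lines: qyclg xxu mpq ausj csg aoq ikfl stdbh knf qacfl xptbr xqxil foib
Hunk 7: at line 9 remove [qacfl,xptbr] add [vgpqe,ltyel,dnix] -> 14 lines: qyclg xxu mpq ausj csg aoq ikfl stdbh knf vgpqe ltyel dnix xqxil foib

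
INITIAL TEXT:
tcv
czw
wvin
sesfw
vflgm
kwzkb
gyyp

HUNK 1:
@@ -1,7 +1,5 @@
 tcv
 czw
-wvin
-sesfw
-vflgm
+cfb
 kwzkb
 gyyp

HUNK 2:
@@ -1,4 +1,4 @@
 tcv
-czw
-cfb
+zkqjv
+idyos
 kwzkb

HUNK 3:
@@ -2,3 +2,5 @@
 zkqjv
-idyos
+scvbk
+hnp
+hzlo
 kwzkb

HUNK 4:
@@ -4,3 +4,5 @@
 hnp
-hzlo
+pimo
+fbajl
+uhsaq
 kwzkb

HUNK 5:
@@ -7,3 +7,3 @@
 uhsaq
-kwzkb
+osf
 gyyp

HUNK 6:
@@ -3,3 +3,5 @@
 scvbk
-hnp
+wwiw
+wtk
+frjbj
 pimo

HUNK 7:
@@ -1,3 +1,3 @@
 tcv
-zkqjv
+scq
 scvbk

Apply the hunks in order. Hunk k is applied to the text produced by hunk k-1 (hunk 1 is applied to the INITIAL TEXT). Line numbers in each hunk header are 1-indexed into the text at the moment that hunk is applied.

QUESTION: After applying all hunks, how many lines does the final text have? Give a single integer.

Answer: 11

Derivation:
Hunk 1: at line 1 remove [wvin,sesfw,vflgm] add [cfb] -> 5 lines: tcv czw cfb kwzkb gyyp
Hunk 2: at line 1 remove [czw,cfb] add [zkqjv,idyos] -> 5 lines: tcv zkqjv idyos kwzkb gyyp
Hunk 3: at line 2 remove [idyos] add [scvbk,hnp,hzlo] -> 7 lines: tcv zkqjv scvbk hnp hzlo kwzkb gyyp
Hunk 4: at line 4 remove [hzlo] add [pimo,fbajl,uhsaq] -> 9 lines: tcv zkqjv scvbk hnp pimo fbajl uhsaq kwzkb gyyp
Hunk 5: at line 7 remove [kwzkb] add [osf] -> 9 lines: tcv zkqjv scvbk hnp pimo fbajl uhsaq osf gyyp
Hunk 6: at line 3 remove [hnp] add [wwiw,wtk,frjbj] -> 11 lines: tcv zkqjv scvbk wwiw wtk frjbj pimo fbajl uhsaq osf gyyp
Hunk 7: at line 1 remove [zkqjv] add [scq] -> 11 lines: tcv scq scvbk wwiw wtk frjbj pimo fbajl uhsaq osf gyyp
Final line count: 11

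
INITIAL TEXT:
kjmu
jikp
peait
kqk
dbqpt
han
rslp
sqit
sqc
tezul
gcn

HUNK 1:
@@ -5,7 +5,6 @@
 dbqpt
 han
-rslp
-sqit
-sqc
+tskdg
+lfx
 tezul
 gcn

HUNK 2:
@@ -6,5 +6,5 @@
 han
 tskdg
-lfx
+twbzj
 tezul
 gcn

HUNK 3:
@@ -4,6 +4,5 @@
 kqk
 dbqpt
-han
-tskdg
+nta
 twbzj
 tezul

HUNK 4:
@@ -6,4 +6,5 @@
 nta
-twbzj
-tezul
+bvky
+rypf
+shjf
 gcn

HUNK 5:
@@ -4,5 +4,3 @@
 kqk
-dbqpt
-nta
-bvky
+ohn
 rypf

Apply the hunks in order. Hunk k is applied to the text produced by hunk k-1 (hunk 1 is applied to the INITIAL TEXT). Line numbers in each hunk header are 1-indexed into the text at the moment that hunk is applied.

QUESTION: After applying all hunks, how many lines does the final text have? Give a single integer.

Hunk 1: at line 5 remove [rslp,sqit,sqc] add [tskdg,lfx] -> 10 lines: kjmu jikp peait kqk dbqpt han tskdg lfx tezul gcn
Hunk 2: at line 6 remove [lfx] add [twbzj] -> 10 lines: kjmu jikp peait kqk dbqpt han tskdg twbzj tezul gcn
Hunk 3: at line 4 remove [han,tskdg] add [nta] -> 9 lines: kjmu jikp peait kqk dbqpt nta twbzj tezul gcn
Hunk 4: at line 6 remove [twbzj,tezul] add [bvky,rypf,shjf] -> 10 lines: kjmu jikp peait kqk dbqpt nta bvky rypf shjf gcn
Hunk 5: at line 4 remove [dbqpt,nta,bvky] add [ohn] -> 8 lines: kjmu jikp peait kqk ohn rypf shjf gcn
Final line count: 8

Answer: 8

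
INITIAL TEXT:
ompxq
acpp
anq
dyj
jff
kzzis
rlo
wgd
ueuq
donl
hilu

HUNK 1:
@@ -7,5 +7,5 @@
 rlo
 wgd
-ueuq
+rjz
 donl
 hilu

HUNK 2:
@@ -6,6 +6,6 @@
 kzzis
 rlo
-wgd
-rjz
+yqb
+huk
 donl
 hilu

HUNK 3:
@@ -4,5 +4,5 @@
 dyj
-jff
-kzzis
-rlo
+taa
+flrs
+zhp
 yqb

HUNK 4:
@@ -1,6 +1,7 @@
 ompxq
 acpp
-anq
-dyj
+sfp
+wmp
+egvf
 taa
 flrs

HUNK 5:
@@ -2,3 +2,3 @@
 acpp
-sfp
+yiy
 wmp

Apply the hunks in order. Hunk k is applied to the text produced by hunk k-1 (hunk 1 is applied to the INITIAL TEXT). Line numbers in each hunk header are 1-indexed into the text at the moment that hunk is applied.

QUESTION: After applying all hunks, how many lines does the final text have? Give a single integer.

Hunk 1: at line 7 remove [ueuq] add [rjz] -> 11 lines: ompxq acpp anq dyj jff kzzis rlo wgd rjz donl hilu
Hunk 2: at line 6 remove [wgd,rjz] add [yqb,huk] -> 11 lines: ompxq acpp anq dyj jff kzzis rlo yqb huk donl hilu
Hunk 3: at line 4 remove [jff,kzzis,rlo] add [taa,flrs,zhp] -> 11 lines: ompxq acpp anq dyj taa flrs zhp yqb huk donl hilu
Hunk 4: at line 1 remove [anq,dyj] add [sfp,wmp,egvf] -> 12 lines: ompxq acpp sfp wmp egvf taa flrs zhp yqb huk donl hilu
Hunk 5: at line 2 remove [sfp] add [yiy] -> 12 lines: ompxq acpp yiy wmp egvf taa flrs zhp yqb huk donl hilu
Final line count: 12

Answer: 12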